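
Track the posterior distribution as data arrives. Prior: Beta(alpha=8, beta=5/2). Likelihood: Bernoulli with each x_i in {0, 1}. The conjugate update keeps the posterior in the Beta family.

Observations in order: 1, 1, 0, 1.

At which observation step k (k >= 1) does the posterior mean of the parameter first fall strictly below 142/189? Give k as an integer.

obs 1: x=1 → posterior Beta(9, 5/2)
obs 2: x=1 → posterior Beta(10, 5/2)
obs 3: x=0 → posterior Beta(10, 7/2)
obs 4: x=1 → posterior Beta(11, 7/2)

k = 3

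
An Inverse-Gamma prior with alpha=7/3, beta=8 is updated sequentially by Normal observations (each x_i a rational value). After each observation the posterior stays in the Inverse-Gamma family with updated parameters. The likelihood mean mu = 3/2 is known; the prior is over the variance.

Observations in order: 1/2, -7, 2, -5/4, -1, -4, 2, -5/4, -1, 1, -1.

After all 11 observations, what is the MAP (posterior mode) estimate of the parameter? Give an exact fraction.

3699/424

obs 1: x=1/2 → posterior Inverse-Gamma(17/6, 17/2)
obs 2: x=-7 → posterior Inverse-Gamma(10/3, 357/8)
obs 3: x=2 → posterior Inverse-Gamma(23/6, 179/4)
obs 4: x=-5/4 → posterior Inverse-Gamma(13/3, 1553/32)
obs 5: x=-1 → posterior Inverse-Gamma(29/6, 1653/32)
obs 6: x=-4 → posterior Inverse-Gamma(16/3, 2137/32)
obs 7: x=2 → posterior Inverse-Gamma(35/6, 2141/32)
obs 8: x=-5/4 → posterior Inverse-Gamma(19/3, 1131/16)
obs 9: x=-1 → posterior Inverse-Gamma(41/6, 1181/16)
obs 10: x=1 → posterior Inverse-Gamma(22/3, 1183/16)
obs 11: x=-1 → posterior Inverse-Gamma(47/6, 1233/16)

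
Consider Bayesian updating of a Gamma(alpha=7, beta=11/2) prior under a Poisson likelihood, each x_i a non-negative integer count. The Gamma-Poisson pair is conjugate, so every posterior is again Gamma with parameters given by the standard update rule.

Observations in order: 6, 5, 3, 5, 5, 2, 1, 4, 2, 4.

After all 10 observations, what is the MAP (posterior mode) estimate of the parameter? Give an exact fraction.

86/31

obs 1: x=6 → posterior Gamma(13, 13/2)
obs 2: x=5 → posterior Gamma(18, 15/2)
obs 3: x=3 → posterior Gamma(21, 17/2)
obs 4: x=5 → posterior Gamma(26, 19/2)
obs 5: x=5 → posterior Gamma(31, 21/2)
obs 6: x=2 → posterior Gamma(33, 23/2)
obs 7: x=1 → posterior Gamma(34, 25/2)
obs 8: x=4 → posterior Gamma(38, 27/2)
obs 9: x=2 → posterior Gamma(40, 29/2)
obs 10: x=4 → posterior Gamma(44, 31/2)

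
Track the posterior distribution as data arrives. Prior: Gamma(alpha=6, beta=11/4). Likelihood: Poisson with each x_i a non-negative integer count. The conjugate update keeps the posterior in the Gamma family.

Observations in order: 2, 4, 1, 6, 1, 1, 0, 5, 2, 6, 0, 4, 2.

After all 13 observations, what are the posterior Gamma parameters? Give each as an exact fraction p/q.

obs 1: x=2 → posterior Gamma(8, 15/4)
obs 2: x=4 → posterior Gamma(12, 19/4)
obs 3: x=1 → posterior Gamma(13, 23/4)
obs 4: x=6 → posterior Gamma(19, 27/4)
obs 5: x=1 → posterior Gamma(20, 31/4)
obs 6: x=1 → posterior Gamma(21, 35/4)
obs 7: x=0 → posterior Gamma(21, 39/4)
obs 8: x=5 → posterior Gamma(26, 43/4)
obs 9: x=2 → posterior Gamma(28, 47/4)
obs 10: x=6 → posterior Gamma(34, 51/4)
obs 11: x=0 → posterior Gamma(34, 55/4)
obs 12: x=4 → posterior Gamma(38, 59/4)
obs 13: x=2 → posterior Gamma(40, 63/4)

alpha=40, beta=63/4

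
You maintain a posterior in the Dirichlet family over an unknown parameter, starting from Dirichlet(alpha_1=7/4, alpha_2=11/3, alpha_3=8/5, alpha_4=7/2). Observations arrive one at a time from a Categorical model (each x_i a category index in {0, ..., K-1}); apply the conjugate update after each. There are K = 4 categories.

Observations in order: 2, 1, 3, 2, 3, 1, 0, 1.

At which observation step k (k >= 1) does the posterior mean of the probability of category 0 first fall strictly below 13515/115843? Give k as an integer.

k = 5

obs 1: x=2 → posterior Dirichlet(7/4, 11/3, 13/5, 7/2)
obs 2: x=1 → posterior Dirichlet(7/4, 14/3, 13/5, 7/2)
obs 3: x=3 → posterior Dirichlet(7/4, 14/3, 13/5, 9/2)
obs 4: x=2 → posterior Dirichlet(7/4, 14/3, 18/5, 9/2)
obs 5: x=3 → posterior Dirichlet(7/4, 14/3, 18/5, 11/2)
obs 6: x=1 → posterior Dirichlet(7/4, 17/3, 18/5, 11/2)
obs 7: x=0 → posterior Dirichlet(11/4, 17/3, 18/5, 11/2)
obs 8: x=1 → posterior Dirichlet(11/4, 20/3, 18/5, 11/2)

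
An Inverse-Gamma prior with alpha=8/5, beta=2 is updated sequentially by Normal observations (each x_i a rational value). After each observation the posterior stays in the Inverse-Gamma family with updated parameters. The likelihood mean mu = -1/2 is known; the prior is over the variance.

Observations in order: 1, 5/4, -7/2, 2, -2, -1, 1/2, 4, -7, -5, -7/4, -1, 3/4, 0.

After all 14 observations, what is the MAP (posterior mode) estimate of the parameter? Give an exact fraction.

obs 1: x=1 → posterior Inverse-Gamma(21/10, 25/8)
obs 2: x=5/4 → posterior Inverse-Gamma(13/5, 149/32)
obs 3: x=-7/2 → posterior Inverse-Gamma(31/10, 293/32)
obs 4: x=2 → posterior Inverse-Gamma(18/5, 393/32)
obs 5: x=-2 → posterior Inverse-Gamma(41/10, 429/32)
obs 6: x=-1 → posterior Inverse-Gamma(23/5, 433/32)
obs 7: x=1/2 → posterior Inverse-Gamma(51/10, 449/32)
obs 8: x=4 → posterior Inverse-Gamma(28/5, 773/32)
obs 9: x=-7 → posterior Inverse-Gamma(61/10, 1449/32)
obs 10: x=-5 → posterior Inverse-Gamma(33/5, 1773/32)
obs 11: x=-7/4 → posterior Inverse-Gamma(71/10, 899/16)
obs 12: x=-1 → posterior Inverse-Gamma(38/5, 901/16)
obs 13: x=3/4 → posterior Inverse-Gamma(81/10, 1827/32)
obs 14: x=0 → posterior Inverse-Gamma(43/5, 1831/32)

9155/1536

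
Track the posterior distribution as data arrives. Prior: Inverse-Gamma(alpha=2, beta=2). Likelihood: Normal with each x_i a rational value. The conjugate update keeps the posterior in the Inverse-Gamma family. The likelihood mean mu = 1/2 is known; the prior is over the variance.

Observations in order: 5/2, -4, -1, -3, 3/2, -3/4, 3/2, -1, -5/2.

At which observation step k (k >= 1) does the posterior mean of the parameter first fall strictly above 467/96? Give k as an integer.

k = 2

obs 1: x=5/2 → posterior Inverse-Gamma(5/2, 4)
obs 2: x=-4 → posterior Inverse-Gamma(3, 113/8)
obs 3: x=-1 → posterior Inverse-Gamma(7/2, 61/4)
obs 4: x=-3 → posterior Inverse-Gamma(4, 171/8)
obs 5: x=3/2 → posterior Inverse-Gamma(9/2, 175/8)
obs 6: x=-3/4 → posterior Inverse-Gamma(5, 725/32)
obs 7: x=3/2 → posterior Inverse-Gamma(11/2, 741/32)
obs 8: x=-1 → posterior Inverse-Gamma(6, 777/32)
obs 9: x=-5/2 → posterior Inverse-Gamma(13/2, 921/32)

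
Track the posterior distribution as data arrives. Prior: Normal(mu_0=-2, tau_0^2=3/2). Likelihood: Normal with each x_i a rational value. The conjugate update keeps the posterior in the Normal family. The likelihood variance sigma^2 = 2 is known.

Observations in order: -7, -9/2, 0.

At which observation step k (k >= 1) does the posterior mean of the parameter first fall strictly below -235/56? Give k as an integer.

k = 2

obs 1: x=-7 → posterior Normal(-29/7, 6/7)
obs 2: x=-9/2 → posterior Normal(-17/4, 3/5)
obs 3: x=0 → posterior Normal(-85/26, 6/13)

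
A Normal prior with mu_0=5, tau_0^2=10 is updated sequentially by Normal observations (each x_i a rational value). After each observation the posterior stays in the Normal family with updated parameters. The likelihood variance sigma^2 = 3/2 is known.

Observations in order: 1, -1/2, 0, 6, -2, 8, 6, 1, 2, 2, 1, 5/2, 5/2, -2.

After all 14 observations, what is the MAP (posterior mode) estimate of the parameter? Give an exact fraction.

obs 1: x=1 → posterior Normal(35/23, 30/23)
obs 2: x=-1/2 → posterior Normal(25/43, 30/43)
obs 3: x=0 → posterior Normal(25/63, 10/21)
obs 4: x=6 → posterior Normal(145/83, 30/83)
obs 5: x=-2 → posterior Normal(105/103, 30/103)
obs 6: x=8 → posterior Normal(265/123, 10/41)
obs 7: x=6 → posterior Normal(35/13, 30/143)
obs 8: x=1 → posterior Normal(405/163, 30/163)
obs 9: x=2 → posterior Normal(445/183, 10/61)
obs 10: x=2 → posterior Normal(485/203, 30/203)
obs 11: x=1 → posterior Normal(505/223, 30/223)
obs 12: x=5/2 → posterior Normal(185/81, 10/81)
obs 13: x=5/2 → posterior Normal(605/263, 30/263)
obs 14: x=-2 → posterior Normal(565/283, 30/283)

565/283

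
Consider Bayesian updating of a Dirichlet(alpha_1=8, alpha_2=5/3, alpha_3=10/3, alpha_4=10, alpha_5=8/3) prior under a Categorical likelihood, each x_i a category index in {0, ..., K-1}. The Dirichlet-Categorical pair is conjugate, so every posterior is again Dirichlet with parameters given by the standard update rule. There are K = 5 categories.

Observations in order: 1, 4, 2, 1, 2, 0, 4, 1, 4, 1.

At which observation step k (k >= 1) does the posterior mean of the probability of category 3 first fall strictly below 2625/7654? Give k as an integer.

obs 1: x=1 → posterior Dirichlet(8, 8/3, 10/3, 10, 8/3)
obs 2: x=4 → posterior Dirichlet(8, 8/3, 10/3, 10, 11/3)
obs 3: x=2 → posterior Dirichlet(8, 8/3, 13/3, 10, 11/3)
obs 4: x=1 → posterior Dirichlet(8, 11/3, 13/3, 10, 11/3)
obs 5: x=2 → posterior Dirichlet(8, 11/3, 16/3, 10, 11/3)
obs 6: x=0 → posterior Dirichlet(9, 11/3, 16/3, 10, 11/3)
obs 7: x=4 → posterior Dirichlet(9, 11/3, 16/3, 10, 14/3)
obs 8: x=1 → posterior Dirichlet(9, 14/3, 16/3, 10, 14/3)
obs 9: x=4 → posterior Dirichlet(9, 14/3, 16/3, 10, 17/3)
obs 10: x=1 → posterior Dirichlet(9, 17/3, 16/3, 10, 17/3)

k = 4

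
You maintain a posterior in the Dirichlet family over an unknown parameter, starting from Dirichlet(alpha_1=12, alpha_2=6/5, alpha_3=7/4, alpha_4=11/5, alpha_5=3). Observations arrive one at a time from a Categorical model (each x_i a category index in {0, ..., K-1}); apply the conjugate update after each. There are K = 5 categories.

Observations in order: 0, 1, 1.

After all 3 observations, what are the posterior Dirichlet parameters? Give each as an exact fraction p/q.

alpha_1=13, alpha_2=16/5, alpha_3=7/4, alpha_4=11/5, alpha_5=3

obs 1: x=0 → posterior Dirichlet(13, 6/5, 7/4, 11/5, 3)
obs 2: x=1 → posterior Dirichlet(13, 11/5, 7/4, 11/5, 3)
obs 3: x=1 → posterior Dirichlet(13, 16/5, 7/4, 11/5, 3)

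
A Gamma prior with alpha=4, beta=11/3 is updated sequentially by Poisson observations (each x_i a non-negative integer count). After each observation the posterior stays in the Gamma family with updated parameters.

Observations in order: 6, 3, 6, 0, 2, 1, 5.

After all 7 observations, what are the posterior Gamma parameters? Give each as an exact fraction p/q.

obs 1: x=6 → posterior Gamma(10, 14/3)
obs 2: x=3 → posterior Gamma(13, 17/3)
obs 3: x=6 → posterior Gamma(19, 20/3)
obs 4: x=0 → posterior Gamma(19, 23/3)
obs 5: x=2 → posterior Gamma(21, 26/3)
obs 6: x=1 → posterior Gamma(22, 29/3)
obs 7: x=5 → posterior Gamma(27, 32/3)

alpha=27, beta=32/3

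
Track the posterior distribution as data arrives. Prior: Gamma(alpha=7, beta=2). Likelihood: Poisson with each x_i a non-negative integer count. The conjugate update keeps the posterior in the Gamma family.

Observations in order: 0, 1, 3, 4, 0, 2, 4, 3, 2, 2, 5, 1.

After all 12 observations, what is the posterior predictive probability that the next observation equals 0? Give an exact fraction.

929722225368296217729286886758826377216/9707397373664756887592375278472900390625

obs 1: x=0 → posterior Gamma(7, 3)
obs 2: x=1 → posterior Gamma(8, 4)
obs 3: x=3 → posterior Gamma(11, 5)
obs 4: x=4 → posterior Gamma(15, 6)
obs 5: x=0 → posterior Gamma(15, 7)
obs 6: x=2 → posterior Gamma(17, 8)
obs 7: x=4 → posterior Gamma(21, 9)
obs 8: x=3 → posterior Gamma(24, 10)
obs 9: x=2 → posterior Gamma(26, 11)
obs 10: x=2 → posterior Gamma(28, 12)
obs 11: x=5 → posterior Gamma(33, 13)
obs 12: x=1 → posterior Gamma(34, 14)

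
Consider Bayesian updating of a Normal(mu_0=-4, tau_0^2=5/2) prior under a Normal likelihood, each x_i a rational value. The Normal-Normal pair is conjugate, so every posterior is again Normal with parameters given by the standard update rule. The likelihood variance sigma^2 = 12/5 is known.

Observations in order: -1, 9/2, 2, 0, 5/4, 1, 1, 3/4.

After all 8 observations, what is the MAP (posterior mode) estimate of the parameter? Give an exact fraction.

obs 1: x=-1 → posterior Normal(-121/49, 60/49)
obs 2: x=9/2 → posterior Normal(-17/148, 30/37)
obs 3: x=2 → posterior Normal(83/198, 20/33)
obs 4: x=0 → posterior Normal(83/248, 15/31)
obs 5: x=5/4 → posterior Normal(291/596, 60/149)
obs 6: x=1 → posterior Normal(391/696, 10/29)
obs 7: x=1 → posterior Normal(491/796, 60/199)
obs 8: x=3/4 → posterior Normal(283/448, 15/56)

283/448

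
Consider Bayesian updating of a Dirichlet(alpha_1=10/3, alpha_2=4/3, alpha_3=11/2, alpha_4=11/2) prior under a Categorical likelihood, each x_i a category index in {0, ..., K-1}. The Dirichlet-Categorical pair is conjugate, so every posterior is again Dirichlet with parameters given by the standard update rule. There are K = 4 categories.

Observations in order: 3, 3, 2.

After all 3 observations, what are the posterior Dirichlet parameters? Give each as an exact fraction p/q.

obs 1: x=3 → posterior Dirichlet(10/3, 4/3, 11/2, 13/2)
obs 2: x=3 → posterior Dirichlet(10/3, 4/3, 11/2, 15/2)
obs 3: x=2 → posterior Dirichlet(10/3, 4/3, 13/2, 15/2)

alpha_1=10/3, alpha_2=4/3, alpha_3=13/2, alpha_4=15/2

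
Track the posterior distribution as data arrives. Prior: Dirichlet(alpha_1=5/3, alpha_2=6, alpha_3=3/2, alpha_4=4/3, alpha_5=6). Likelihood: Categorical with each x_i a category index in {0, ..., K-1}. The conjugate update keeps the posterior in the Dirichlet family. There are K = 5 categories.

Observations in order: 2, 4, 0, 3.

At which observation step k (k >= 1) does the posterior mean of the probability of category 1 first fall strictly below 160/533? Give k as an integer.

obs 1: x=2 → posterior Dirichlet(5/3, 6, 5/2, 4/3, 6)
obs 2: x=4 → posterior Dirichlet(5/3, 6, 5/2, 4/3, 7)
obs 3: x=0 → posterior Dirichlet(8/3, 6, 5/2, 4/3, 7)
obs 4: x=3 → posterior Dirichlet(8/3, 6, 5/2, 7/3, 7)

k = 4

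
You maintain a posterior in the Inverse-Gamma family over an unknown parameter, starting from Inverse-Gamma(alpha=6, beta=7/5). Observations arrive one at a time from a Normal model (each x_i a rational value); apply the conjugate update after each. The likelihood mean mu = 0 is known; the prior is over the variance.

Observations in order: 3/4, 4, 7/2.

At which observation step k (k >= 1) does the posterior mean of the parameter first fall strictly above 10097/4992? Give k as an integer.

obs 1: x=3/4 → posterior Inverse-Gamma(13/2, 269/160)
obs 2: x=4 → posterior Inverse-Gamma(7, 1549/160)
obs 3: x=7/2 → posterior Inverse-Gamma(15/2, 2529/160)

k = 3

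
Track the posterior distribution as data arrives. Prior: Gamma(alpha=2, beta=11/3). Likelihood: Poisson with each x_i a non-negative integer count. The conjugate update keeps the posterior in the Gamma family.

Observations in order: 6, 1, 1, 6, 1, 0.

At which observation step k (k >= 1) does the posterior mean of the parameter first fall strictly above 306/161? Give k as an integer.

obs 1: x=6 → posterior Gamma(8, 14/3)
obs 2: x=1 → posterior Gamma(9, 17/3)
obs 3: x=1 → posterior Gamma(10, 20/3)
obs 4: x=6 → posterior Gamma(16, 23/3)
obs 5: x=1 → posterior Gamma(17, 26/3)
obs 6: x=0 → posterior Gamma(17, 29/3)

k = 4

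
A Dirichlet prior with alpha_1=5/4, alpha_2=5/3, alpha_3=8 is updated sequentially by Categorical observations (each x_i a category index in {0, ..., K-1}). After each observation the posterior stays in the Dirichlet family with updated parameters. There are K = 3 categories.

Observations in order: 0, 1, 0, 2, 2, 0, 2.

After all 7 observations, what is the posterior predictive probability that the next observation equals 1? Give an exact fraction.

32/215

obs 1: x=0 → posterior Dirichlet(9/4, 5/3, 8)
obs 2: x=1 → posterior Dirichlet(9/4, 8/3, 8)
obs 3: x=0 → posterior Dirichlet(13/4, 8/3, 8)
obs 4: x=2 → posterior Dirichlet(13/4, 8/3, 9)
obs 5: x=2 → posterior Dirichlet(13/4, 8/3, 10)
obs 6: x=0 → posterior Dirichlet(17/4, 8/3, 10)
obs 7: x=2 → posterior Dirichlet(17/4, 8/3, 11)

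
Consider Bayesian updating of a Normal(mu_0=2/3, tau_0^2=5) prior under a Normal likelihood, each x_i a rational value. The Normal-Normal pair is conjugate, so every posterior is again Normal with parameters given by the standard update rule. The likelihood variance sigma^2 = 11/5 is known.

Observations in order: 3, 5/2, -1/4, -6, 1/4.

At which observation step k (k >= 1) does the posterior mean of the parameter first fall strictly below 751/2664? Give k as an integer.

obs 1: x=3 → posterior Normal(247/108, 55/36)
obs 2: x=5/2 → posterior Normal(869/366, 55/61)
obs 3: x=-1/4 → posterior Normal(1663/1032, 55/86)
obs 4: x=-6 → posterior Normal(-137/1332, 55/111)
obs 5: x=1/4 → posterior Normal(-31/816, 55/136)

k = 4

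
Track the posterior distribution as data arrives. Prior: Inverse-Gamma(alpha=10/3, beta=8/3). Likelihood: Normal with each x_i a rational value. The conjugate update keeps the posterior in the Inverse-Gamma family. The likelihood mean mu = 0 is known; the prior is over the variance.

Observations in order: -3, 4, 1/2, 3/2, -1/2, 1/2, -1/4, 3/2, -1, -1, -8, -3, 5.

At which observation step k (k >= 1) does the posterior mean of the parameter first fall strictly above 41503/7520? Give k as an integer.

k = 11

obs 1: x=-3 → posterior Inverse-Gamma(23/6, 43/6)
obs 2: x=4 → posterior Inverse-Gamma(13/3, 91/6)
obs 3: x=1/2 → posterior Inverse-Gamma(29/6, 367/24)
obs 4: x=3/2 → posterior Inverse-Gamma(16/3, 197/12)
obs 5: x=-1/2 → posterior Inverse-Gamma(35/6, 397/24)
obs 6: x=1/2 → posterior Inverse-Gamma(19/3, 50/3)
obs 7: x=-1/4 → posterior Inverse-Gamma(41/6, 1603/96)
obs 8: x=3/2 → posterior Inverse-Gamma(22/3, 1711/96)
obs 9: x=-1 → posterior Inverse-Gamma(47/6, 1759/96)
obs 10: x=-1 → posterior Inverse-Gamma(25/3, 1807/96)
obs 11: x=-8 → posterior Inverse-Gamma(53/6, 4879/96)
obs 12: x=-3 → posterior Inverse-Gamma(28/3, 5311/96)
obs 13: x=5 → posterior Inverse-Gamma(59/6, 6511/96)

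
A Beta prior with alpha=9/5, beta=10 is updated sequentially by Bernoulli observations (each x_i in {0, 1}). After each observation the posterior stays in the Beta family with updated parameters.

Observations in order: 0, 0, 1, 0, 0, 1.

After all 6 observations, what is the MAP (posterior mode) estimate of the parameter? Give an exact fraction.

14/79

obs 1: x=0 → posterior Beta(9/5, 11)
obs 2: x=0 → posterior Beta(9/5, 12)
obs 3: x=1 → posterior Beta(14/5, 12)
obs 4: x=0 → posterior Beta(14/5, 13)
obs 5: x=0 → posterior Beta(14/5, 14)
obs 6: x=1 → posterior Beta(19/5, 14)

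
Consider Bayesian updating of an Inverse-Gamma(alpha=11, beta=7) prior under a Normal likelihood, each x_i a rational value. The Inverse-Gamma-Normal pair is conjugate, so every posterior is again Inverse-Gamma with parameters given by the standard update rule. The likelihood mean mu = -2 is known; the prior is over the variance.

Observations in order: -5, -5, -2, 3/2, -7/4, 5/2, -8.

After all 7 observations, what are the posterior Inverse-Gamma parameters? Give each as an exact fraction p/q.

alpha=29/2, beta=1609/32

obs 1: x=-5 → posterior Inverse-Gamma(23/2, 23/2)
obs 2: x=-5 → posterior Inverse-Gamma(12, 16)
obs 3: x=-2 → posterior Inverse-Gamma(25/2, 16)
obs 4: x=3/2 → posterior Inverse-Gamma(13, 177/8)
obs 5: x=-7/4 → posterior Inverse-Gamma(27/2, 709/32)
obs 6: x=5/2 → posterior Inverse-Gamma(14, 1033/32)
obs 7: x=-8 → posterior Inverse-Gamma(29/2, 1609/32)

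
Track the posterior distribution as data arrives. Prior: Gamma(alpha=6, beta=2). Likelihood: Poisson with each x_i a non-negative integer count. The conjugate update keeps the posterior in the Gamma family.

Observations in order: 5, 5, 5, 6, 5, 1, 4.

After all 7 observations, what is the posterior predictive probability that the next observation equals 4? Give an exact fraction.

obs 1: x=5 → posterior Gamma(11, 3)
obs 2: x=5 → posterior Gamma(16, 4)
obs 3: x=5 → posterior Gamma(21, 5)
obs 4: x=6 → posterior Gamma(27, 6)
obs 5: x=5 → posterior Gamma(32, 7)
obs 6: x=1 → posterior Gamma(33, 8)
obs 7: x=4 → posterior Gamma(37, 9)

1852983390970792034548264002847924494891/10000000000000000000000000000000000000000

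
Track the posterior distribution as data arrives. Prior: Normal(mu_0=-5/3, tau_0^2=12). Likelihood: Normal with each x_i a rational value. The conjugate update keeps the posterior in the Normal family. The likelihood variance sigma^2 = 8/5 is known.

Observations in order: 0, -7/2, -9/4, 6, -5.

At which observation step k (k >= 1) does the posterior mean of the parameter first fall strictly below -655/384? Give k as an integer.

k = 2

obs 1: x=0 → posterior Normal(-10/51, 24/17)
obs 2: x=-7/2 → posterior Normal(-335/192, 3/4)
obs 3: x=-9/4 → posterior Normal(-1075/564, 24/47)
obs 4: x=6 → posterior Normal(5/744, 12/31)
obs 5: x=-5 → posterior Normal(-895/924, 24/77)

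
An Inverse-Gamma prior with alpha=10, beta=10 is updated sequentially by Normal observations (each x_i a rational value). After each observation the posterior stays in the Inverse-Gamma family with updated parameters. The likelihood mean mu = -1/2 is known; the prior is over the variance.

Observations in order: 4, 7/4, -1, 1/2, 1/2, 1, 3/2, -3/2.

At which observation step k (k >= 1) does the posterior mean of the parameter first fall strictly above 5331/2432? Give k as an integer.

obs 1: x=4 → posterior Inverse-Gamma(21/2, 161/8)
obs 2: x=7/4 → posterior Inverse-Gamma(11, 725/32)
obs 3: x=-1 → posterior Inverse-Gamma(23/2, 729/32)
obs 4: x=1/2 → posterior Inverse-Gamma(12, 745/32)
obs 5: x=1/2 → posterior Inverse-Gamma(25/2, 761/32)
obs 6: x=1 → posterior Inverse-Gamma(13, 797/32)
obs 7: x=3/2 → posterior Inverse-Gamma(27/2, 861/32)
obs 8: x=-3/2 → posterior Inverse-Gamma(14, 877/32)

k = 2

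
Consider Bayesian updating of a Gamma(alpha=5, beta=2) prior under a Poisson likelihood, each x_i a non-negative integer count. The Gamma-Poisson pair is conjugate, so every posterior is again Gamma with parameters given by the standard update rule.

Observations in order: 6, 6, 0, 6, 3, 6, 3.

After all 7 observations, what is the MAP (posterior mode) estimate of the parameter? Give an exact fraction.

obs 1: x=6 → posterior Gamma(11, 3)
obs 2: x=6 → posterior Gamma(17, 4)
obs 3: x=0 → posterior Gamma(17, 5)
obs 4: x=6 → posterior Gamma(23, 6)
obs 5: x=3 → posterior Gamma(26, 7)
obs 6: x=6 → posterior Gamma(32, 8)
obs 7: x=3 → posterior Gamma(35, 9)

34/9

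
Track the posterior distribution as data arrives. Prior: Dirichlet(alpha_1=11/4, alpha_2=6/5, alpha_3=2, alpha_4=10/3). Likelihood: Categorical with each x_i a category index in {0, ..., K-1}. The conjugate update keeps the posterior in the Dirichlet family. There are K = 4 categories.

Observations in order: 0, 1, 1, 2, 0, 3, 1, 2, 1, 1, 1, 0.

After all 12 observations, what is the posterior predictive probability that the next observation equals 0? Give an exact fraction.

obs 1: x=0 → posterior Dirichlet(15/4, 6/5, 2, 10/3)
obs 2: x=1 → posterior Dirichlet(15/4, 11/5, 2, 10/3)
obs 3: x=1 → posterior Dirichlet(15/4, 16/5, 2, 10/3)
obs 4: x=2 → posterior Dirichlet(15/4, 16/5, 3, 10/3)
obs 5: x=0 → posterior Dirichlet(19/4, 16/5, 3, 10/3)
obs 6: x=3 → posterior Dirichlet(19/4, 16/5, 3, 13/3)
obs 7: x=1 → posterior Dirichlet(19/4, 21/5, 3, 13/3)
obs 8: x=2 → posterior Dirichlet(19/4, 21/5, 4, 13/3)
obs 9: x=1 → posterior Dirichlet(19/4, 26/5, 4, 13/3)
obs 10: x=1 → posterior Dirichlet(19/4, 31/5, 4, 13/3)
obs 11: x=1 → posterior Dirichlet(19/4, 36/5, 4, 13/3)
obs 12: x=0 → posterior Dirichlet(23/4, 36/5, 4, 13/3)

345/1277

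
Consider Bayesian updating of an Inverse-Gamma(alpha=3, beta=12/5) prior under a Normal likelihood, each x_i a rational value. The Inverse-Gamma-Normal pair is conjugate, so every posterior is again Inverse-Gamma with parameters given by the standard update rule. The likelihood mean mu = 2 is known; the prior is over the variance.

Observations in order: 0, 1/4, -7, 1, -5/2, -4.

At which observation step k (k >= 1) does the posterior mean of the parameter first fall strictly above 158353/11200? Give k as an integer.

k = 6

obs 1: x=0 → posterior Inverse-Gamma(7/2, 22/5)
obs 2: x=1/4 → posterior Inverse-Gamma(4, 949/160)
obs 3: x=-7 → posterior Inverse-Gamma(9/2, 7429/160)
obs 4: x=1 → posterior Inverse-Gamma(5, 7509/160)
obs 5: x=-5/2 → posterior Inverse-Gamma(11/2, 9129/160)
obs 6: x=-4 → posterior Inverse-Gamma(6, 12009/160)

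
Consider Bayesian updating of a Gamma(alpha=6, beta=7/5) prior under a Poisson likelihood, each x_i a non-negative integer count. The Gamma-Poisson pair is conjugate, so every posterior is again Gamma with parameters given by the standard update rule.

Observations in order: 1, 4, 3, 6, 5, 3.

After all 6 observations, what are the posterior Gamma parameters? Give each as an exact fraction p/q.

alpha=28, beta=37/5

obs 1: x=1 → posterior Gamma(7, 12/5)
obs 2: x=4 → posterior Gamma(11, 17/5)
obs 3: x=3 → posterior Gamma(14, 22/5)
obs 4: x=6 → posterior Gamma(20, 27/5)
obs 5: x=5 → posterior Gamma(25, 32/5)
obs 6: x=3 → posterior Gamma(28, 37/5)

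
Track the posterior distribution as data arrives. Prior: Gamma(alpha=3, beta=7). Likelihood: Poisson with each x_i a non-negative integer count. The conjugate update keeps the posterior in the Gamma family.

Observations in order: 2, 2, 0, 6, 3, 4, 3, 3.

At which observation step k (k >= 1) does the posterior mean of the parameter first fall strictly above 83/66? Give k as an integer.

obs 1: x=2 → posterior Gamma(5, 8)
obs 2: x=2 → posterior Gamma(7, 9)
obs 3: x=0 → posterior Gamma(7, 10)
obs 4: x=6 → posterior Gamma(13, 11)
obs 5: x=3 → posterior Gamma(16, 12)
obs 6: x=4 → posterior Gamma(20, 13)
obs 7: x=3 → posterior Gamma(23, 14)
obs 8: x=3 → posterior Gamma(26, 15)

k = 5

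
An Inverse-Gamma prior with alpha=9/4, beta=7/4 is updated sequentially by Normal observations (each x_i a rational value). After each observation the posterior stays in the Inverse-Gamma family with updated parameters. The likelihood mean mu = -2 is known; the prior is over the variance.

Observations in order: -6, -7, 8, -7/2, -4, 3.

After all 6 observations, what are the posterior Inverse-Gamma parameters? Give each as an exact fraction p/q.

alpha=21/4, beta=703/8

obs 1: x=-6 → posterior Inverse-Gamma(11/4, 39/4)
obs 2: x=-7 → posterior Inverse-Gamma(13/4, 89/4)
obs 3: x=8 → posterior Inverse-Gamma(15/4, 289/4)
obs 4: x=-7/2 → posterior Inverse-Gamma(17/4, 587/8)
obs 5: x=-4 → posterior Inverse-Gamma(19/4, 603/8)
obs 6: x=3 → posterior Inverse-Gamma(21/4, 703/8)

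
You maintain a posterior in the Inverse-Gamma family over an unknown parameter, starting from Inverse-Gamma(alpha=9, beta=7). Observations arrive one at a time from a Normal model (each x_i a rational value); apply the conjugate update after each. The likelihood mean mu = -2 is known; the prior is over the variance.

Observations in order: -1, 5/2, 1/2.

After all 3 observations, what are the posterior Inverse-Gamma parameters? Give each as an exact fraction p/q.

obs 1: x=-1 → posterior Inverse-Gamma(19/2, 15/2)
obs 2: x=5/2 → posterior Inverse-Gamma(10, 141/8)
obs 3: x=1/2 → posterior Inverse-Gamma(21/2, 83/4)

alpha=21/2, beta=83/4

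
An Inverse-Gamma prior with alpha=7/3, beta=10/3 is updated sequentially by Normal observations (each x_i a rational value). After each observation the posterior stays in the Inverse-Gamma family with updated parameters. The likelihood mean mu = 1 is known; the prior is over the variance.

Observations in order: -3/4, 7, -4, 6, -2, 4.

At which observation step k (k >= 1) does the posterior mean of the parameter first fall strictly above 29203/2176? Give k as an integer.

obs 1: x=-3/4 → posterior Inverse-Gamma(17/6, 467/96)
obs 2: x=7 → posterior Inverse-Gamma(10/3, 2195/96)
obs 3: x=-4 → posterior Inverse-Gamma(23/6, 3395/96)
obs 4: x=6 → posterior Inverse-Gamma(13/3, 4595/96)
obs 5: x=-2 → posterior Inverse-Gamma(29/6, 5027/96)
obs 6: x=4 → posterior Inverse-Gamma(16/3, 5459/96)

k = 4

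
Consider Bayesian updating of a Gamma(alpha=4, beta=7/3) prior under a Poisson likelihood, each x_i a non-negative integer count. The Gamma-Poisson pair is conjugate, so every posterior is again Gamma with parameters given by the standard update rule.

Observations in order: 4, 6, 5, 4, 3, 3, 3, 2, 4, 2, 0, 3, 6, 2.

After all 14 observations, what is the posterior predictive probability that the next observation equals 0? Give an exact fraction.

obs 1: x=4 → posterior Gamma(8, 10/3)
obs 2: x=6 → posterior Gamma(14, 13/3)
obs 3: x=5 → posterior Gamma(19, 16/3)
obs 4: x=4 → posterior Gamma(23, 19/3)
obs 5: x=3 → posterior Gamma(26, 22/3)
obs 6: x=3 → posterior Gamma(29, 25/3)
obs 7: x=3 → posterior Gamma(32, 28/3)
obs 8: x=2 → posterior Gamma(34, 31/3)
obs 9: x=4 → posterior Gamma(38, 34/3)
obs 10: x=2 → posterior Gamma(40, 37/3)
obs 11: x=0 → posterior Gamma(40, 40/3)
obs 12: x=3 → posterior Gamma(43, 43/3)
obs 13: x=6 → posterior Gamma(49, 46/3)
obs 14: x=2 → posterior Gamma(51, 49/3)

158489348971613141575887740685910623732002956746326644645760871238192881522209474940049/3282241447579464845659190667144261053295353121076460820660635494960385420292139094376448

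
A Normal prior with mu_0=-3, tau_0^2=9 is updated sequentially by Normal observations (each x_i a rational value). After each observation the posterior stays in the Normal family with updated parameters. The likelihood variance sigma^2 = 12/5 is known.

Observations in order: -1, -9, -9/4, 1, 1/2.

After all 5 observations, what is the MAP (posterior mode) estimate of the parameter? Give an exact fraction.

-693/316

obs 1: x=-1 → posterior Normal(-27/19, 36/19)
obs 2: x=-9 → posterior Normal(-81/17, 18/17)
obs 3: x=-9/4 → posterior Normal(-783/196, 36/49)
obs 4: x=1 → posterior Normal(-723/256, 9/16)
obs 5: x=1/2 → posterior Normal(-693/316, 36/79)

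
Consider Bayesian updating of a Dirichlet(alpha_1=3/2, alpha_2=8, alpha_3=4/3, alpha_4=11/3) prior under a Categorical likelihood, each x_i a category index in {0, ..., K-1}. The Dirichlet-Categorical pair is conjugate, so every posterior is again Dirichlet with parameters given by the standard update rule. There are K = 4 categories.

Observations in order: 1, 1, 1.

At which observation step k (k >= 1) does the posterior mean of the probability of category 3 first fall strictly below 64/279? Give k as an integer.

obs 1: x=1 → posterior Dirichlet(3/2, 9, 4/3, 11/3)
obs 2: x=1 → posterior Dirichlet(3/2, 10, 4/3, 11/3)
obs 3: x=1 → posterior Dirichlet(3/2, 11, 4/3, 11/3)

k = 2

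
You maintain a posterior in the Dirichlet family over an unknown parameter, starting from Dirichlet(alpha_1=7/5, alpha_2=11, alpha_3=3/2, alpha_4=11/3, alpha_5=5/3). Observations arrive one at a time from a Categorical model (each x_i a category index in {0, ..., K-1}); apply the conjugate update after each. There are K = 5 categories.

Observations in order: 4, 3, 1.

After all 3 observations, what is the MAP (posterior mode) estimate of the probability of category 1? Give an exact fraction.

obs 1: x=4 → posterior Dirichlet(7/5, 11, 3/2, 11/3, 8/3)
obs 2: x=3 → posterior Dirichlet(7/5, 11, 3/2, 14/3, 8/3)
obs 3: x=1 → posterior Dirichlet(7/5, 12, 3/2, 14/3, 8/3)

30/47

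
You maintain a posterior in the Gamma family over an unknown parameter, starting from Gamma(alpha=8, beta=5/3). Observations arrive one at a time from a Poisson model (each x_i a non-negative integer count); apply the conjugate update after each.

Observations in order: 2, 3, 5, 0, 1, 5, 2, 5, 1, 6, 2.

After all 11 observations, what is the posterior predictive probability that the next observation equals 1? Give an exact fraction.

186433997047093357211431180934909128445131651270934495675673477120/1330877630632711998713399240963346255985889330161650994325137953641

obs 1: x=2 → posterior Gamma(10, 8/3)
obs 2: x=3 → posterior Gamma(13, 11/3)
obs 3: x=5 → posterior Gamma(18, 14/3)
obs 4: x=0 → posterior Gamma(18, 17/3)
obs 5: x=1 → posterior Gamma(19, 20/3)
obs 6: x=5 → posterior Gamma(24, 23/3)
obs 7: x=2 → posterior Gamma(26, 26/3)
obs 8: x=5 → posterior Gamma(31, 29/3)
obs 9: x=1 → posterior Gamma(32, 32/3)
obs 10: x=6 → posterior Gamma(38, 35/3)
obs 11: x=2 → posterior Gamma(40, 38/3)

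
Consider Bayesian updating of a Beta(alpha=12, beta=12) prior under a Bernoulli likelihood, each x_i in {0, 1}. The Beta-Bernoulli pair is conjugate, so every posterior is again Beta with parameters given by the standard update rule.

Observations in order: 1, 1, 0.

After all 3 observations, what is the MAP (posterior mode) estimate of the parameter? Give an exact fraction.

13/25

obs 1: x=1 → posterior Beta(13, 12)
obs 2: x=1 → posterior Beta(14, 12)
obs 3: x=0 → posterior Beta(14, 13)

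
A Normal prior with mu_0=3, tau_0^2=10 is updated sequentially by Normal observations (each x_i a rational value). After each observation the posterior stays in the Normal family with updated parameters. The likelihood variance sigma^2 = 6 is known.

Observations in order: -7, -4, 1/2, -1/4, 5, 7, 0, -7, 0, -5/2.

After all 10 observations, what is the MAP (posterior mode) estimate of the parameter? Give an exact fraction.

obs 1: x=-7 → posterior Normal(-13/4, 15/4)
obs 2: x=-4 → posterior Normal(-46/13, 30/13)
obs 3: x=1/2 → posterior Normal(-29/12, 5/3)
obs 4: x=-1/4 → posterior Normal(-179/92, 30/23)
obs 5: x=5 → posterior Normal(-79/112, 15/14)
obs 6: x=7 → posterior Normal(61/132, 10/11)
obs 7: x=0 → posterior Normal(61/152, 15/19)
obs 8: x=-7 → posterior Normal(-79/172, 30/43)
obs 9: x=0 → posterior Normal(-79/192, 5/8)
obs 10: x=-5/2 → posterior Normal(-129/212, 30/53)

-129/212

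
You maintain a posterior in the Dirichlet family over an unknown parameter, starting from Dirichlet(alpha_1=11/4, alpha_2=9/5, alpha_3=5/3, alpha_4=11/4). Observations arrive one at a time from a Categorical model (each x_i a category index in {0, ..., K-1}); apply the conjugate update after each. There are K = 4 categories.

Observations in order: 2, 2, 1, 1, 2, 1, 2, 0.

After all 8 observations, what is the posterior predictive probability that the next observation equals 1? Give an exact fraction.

144/509

obs 1: x=2 → posterior Dirichlet(11/4, 9/5, 8/3, 11/4)
obs 2: x=2 → posterior Dirichlet(11/4, 9/5, 11/3, 11/4)
obs 3: x=1 → posterior Dirichlet(11/4, 14/5, 11/3, 11/4)
obs 4: x=1 → posterior Dirichlet(11/4, 19/5, 11/3, 11/4)
obs 5: x=2 → posterior Dirichlet(11/4, 19/5, 14/3, 11/4)
obs 6: x=1 → posterior Dirichlet(11/4, 24/5, 14/3, 11/4)
obs 7: x=2 → posterior Dirichlet(11/4, 24/5, 17/3, 11/4)
obs 8: x=0 → posterior Dirichlet(15/4, 24/5, 17/3, 11/4)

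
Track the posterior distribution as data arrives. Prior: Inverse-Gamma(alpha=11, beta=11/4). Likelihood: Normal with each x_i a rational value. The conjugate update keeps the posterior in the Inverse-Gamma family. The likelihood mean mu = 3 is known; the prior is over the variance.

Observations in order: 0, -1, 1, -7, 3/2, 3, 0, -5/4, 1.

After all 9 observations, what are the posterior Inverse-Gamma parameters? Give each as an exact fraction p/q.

obs 1: x=0 → posterior Inverse-Gamma(23/2, 29/4)
obs 2: x=-1 → posterior Inverse-Gamma(12, 61/4)
obs 3: x=1 → posterior Inverse-Gamma(25/2, 69/4)
obs 4: x=-7 → posterior Inverse-Gamma(13, 269/4)
obs 5: x=3/2 → posterior Inverse-Gamma(27/2, 547/8)
obs 6: x=3 → posterior Inverse-Gamma(14, 547/8)
obs 7: x=0 → posterior Inverse-Gamma(29/2, 583/8)
obs 8: x=-5/4 → posterior Inverse-Gamma(15, 2621/32)
obs 9: x=1 → posterior Inverse-Gamma(31/2, 2685/32)

alpha=31/2, beta=2685/32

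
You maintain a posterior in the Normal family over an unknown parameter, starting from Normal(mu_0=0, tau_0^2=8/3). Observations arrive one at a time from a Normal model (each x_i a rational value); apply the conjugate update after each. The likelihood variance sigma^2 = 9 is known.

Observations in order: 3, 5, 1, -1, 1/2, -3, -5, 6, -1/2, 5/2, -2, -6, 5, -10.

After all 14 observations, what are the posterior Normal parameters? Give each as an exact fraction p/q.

mu_0=-36/139, tau_0^2=72/139

obs 1: x=3 → posterior Normal(24/35, 72/35)
obs 2: x=5 → posterior Normal(64/43, 72/43)
obs 3: x=1 → posterior Normal(24/17, 24/17)
obs 4: x=-1 → posterior Normal(64/59, 72/59)
obs 5: x=1/2 → posterior Normal(68/67, 72/67)
obs 6: x=-3 → posterior Normal(44/75, 24/25)
obs 7: x=-5 → posterior Normal(4/83, 72/83)
obs 8: x=6 → posterior Normal(4/7, 72/91)
obs 9: x=-1/2 → posterior Normal(16/33, 8/11)
obs 10: x=5/2 → posterior Normal(68/107, 72/107)
obs 11: x=-2 → posterior Normal(52/115, 72/115)
obs 12: x=-6 → posterior Normal(4/123, 24/41)
obs 13: x=5 → posterior Normal(44/131, 72/131)
obs 14: x=-10 → posterior Normal(-36/139, 72/139)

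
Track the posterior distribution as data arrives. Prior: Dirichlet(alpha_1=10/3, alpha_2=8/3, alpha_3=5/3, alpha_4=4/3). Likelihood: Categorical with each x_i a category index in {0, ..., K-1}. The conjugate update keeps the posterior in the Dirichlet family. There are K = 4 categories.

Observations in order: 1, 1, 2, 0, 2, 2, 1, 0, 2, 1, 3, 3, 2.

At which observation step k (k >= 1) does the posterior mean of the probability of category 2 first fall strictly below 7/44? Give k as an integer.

obs 1: x=1 → posterior Dirichlet(10/3, 11/3, 5/3, 4/3)
obs 2: x=1 → posterior Dirichlet(10/3, 14/3, 5/3, 4/3)
obs 3: x=2 → posterior Dirichlet(10/3, 14/3, 8/3, 4/3)
obs 4: x=0 → posterior Dirichlet(13/3, 14/3, 8/3, 4/3)
obs 5: x=2 → posterior Dirichlet(13/3, 14/3, 11/3, 4/3)
obs 6: x=2 → posterior Dirichlet(13/3, 14/3, 14/3, 4/3)
obs 7: x=1 → posterior Dirichlet(13/3, 17/3, 14/3, 4/3)
obs 8: x=0 → posterior Dirichlet(16/3, 17/3, 14/3, 4/3)
obs 9: x=2 → posterior Dirichlet(16/3, 17/3, 17/3, 4/3)
obs 10: x=1 → posterior Dirichlet(16/3, 20/3, 17/3, 4/3)
obs 11: x=3 → posterior Dirichlet(16/3, 20/3, 17/3, 7/3)
obs 12: x=3 → posterior Dirichlet(16/3, 20/3, 17/3, 10/3)
obs 13: x=2 → posterior Dirichlet(16/3, 20/3, 20/3, 10/3)

k = 2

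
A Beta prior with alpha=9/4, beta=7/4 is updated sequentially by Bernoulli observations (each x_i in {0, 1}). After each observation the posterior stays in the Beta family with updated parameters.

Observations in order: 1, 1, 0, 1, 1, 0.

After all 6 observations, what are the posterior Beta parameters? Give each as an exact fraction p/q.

alpha=25/4, beta=15/4

obs 1: x=1 → posterior Beta(13/4, 7/4)
obs 2: x=1 → posterior Beta(17/4, 7/4)
obs 3: x=0 → posterior Beta(17/4, 11/4)
obs 4: x=1 → posterior Beta(21/4, 11/4)
obs 5: x=1 → posterior Beta(25/4, 11/4)
obs 6: x=0 → posterior Beta(25/4, 15/4)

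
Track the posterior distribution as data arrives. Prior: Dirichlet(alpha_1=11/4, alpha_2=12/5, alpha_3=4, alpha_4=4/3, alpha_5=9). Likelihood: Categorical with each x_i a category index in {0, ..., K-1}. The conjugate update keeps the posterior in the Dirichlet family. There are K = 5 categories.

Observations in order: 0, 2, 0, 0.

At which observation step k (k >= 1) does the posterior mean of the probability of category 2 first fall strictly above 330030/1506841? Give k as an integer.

k = 2

obs 1: x=0 → posterior Dirichlet(15/4, 12/5, 4, 4/3, 9)
obs 2: x=2 → posterior Dirichlet(15/4, 12/5, 5, 4/3, 9)
obs 3: x=0 → posterior Dirichlet(19/4, 12/5, 5, 4/3, 9)
obs 4: x=0 → posterior Dirichlet(23/4, 12/5, 5, 4/3, 9)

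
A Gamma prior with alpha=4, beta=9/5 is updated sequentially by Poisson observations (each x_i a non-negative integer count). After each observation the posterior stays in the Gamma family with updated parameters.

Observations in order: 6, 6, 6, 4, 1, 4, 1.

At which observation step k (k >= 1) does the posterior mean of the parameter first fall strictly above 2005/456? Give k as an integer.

k = 3

obs 1: x=6 → posterior Gamma(10, 14/5)
obs 2: x=6 → posterior Gamma(16, 19/5)
obs 3: x=6 → posterior Gamma(22, 24/5)
obs 4: x=4 → posterior Gamma(26, 29/5)
obs 5: x=1 → posterior Gamma(27, 34/5)
obs 6: x=4 → posterior Gamma(31, 39/5)
obs 7: x=1 → posterior Gamma(32, 44/5)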